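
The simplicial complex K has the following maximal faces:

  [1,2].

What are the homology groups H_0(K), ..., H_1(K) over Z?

Take the total order 1 < 2 on the vertex set. Then K (dimension 1) consists of the simplices:

  0-simplices (2): [1], [2]
  1-simplices (1): [1,2]

so the chain groups are C_0 ≅ Z^2, C_1 ≅ Z^1.

∂_1: C_1 → C_0 is given by ∂[p,q] = [q] − [p].
This gives a 2×1 integer matrix of rank 1; reducing to Smith normal form yields diagonal entries (1).

From H_k ≅ ker(∂_k) / im(∂_{k+1}) we obtain:

  H_0: rank C_0 − rank ∂_1 = 2 − 1 = 1, and the invariant factors of ∂_1 are all 1, so H_0 ≅ Z.
  H_1: rank ker ∂_1 − rank ∂_2 = (1 − 1) − 0 = 0, and there is no ∂_2, so H_1 ≅ 0.

H_0 = Z,  H_1 = 0.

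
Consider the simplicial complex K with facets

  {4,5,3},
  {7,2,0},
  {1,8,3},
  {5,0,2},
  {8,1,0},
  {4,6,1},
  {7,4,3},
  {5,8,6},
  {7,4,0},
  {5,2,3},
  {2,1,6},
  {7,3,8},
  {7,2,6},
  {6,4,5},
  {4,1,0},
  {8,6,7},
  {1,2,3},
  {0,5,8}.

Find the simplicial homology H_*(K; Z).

We work with the vertex ordering 0 < 1 < 2 < 3 < 4 < 5 < 6 < 7 < 8. The simplices of K, each written with vertices in increasing order, are:

  0-simplices (9): [0], [1], [2], [3], [4], [5], [6], [7], [8]
  1-simplices (27): (27 of them)
  2-simplices (18): [0,1,4], [0,1,8], [0,2,5], [0,2,7], [0,4,7], [0,5,8], [1,2,3], [1,2,6], [1,3,8], [1,4,6], [2,3,5], [2,6,7], [3,4,5], [3,4,7], [3,7,8], [4,5,6], [5,6,8], [6,7,8]

giving chain groups C_0 ≅ Z^9, C_1 ≅ Z^27, C_2 ≅ Z^18.

∂_1: C_1 → C_0 maps an edge to its endpoints' difference, ∂[p,q] = q − p. For instance
  ∂[1,3] = [3] − [1].
As a 9×27 matrix over Z this has rank 8, with invariant factors (1,1,1,1,1,1,1,1).

Boundary ∂_2: C_2 → C_1 acts by ∂[p,q,r] = [q,r] − [p,r] + [p,q]. For instance
  ∂[2,6,7] = [6,7] − [2,7] + [2,6],
  ∂[0,4,7] = [4,7] − [0,7] + [0,4].
The 27×18 boundary matrix has rank 17 and Smith normal form diag(1,1,1,1,1,1,1,1,1,1,1,1,1,1,1,1,1).

Computing H_k = (kernel of ∂_k) / (image of ∂_{k+1}):

  H_0: rank C_0 − rank ∂_1 = 9 − 8 = 1, and the invariant factors of ∂_1 are all 1, so H_0 ≅ Z.
  H_1: rank ker ∂_1 − rank ∂_2 = (27 − 8) − 17 = 2, and the invariant factors of ∂_2 are all 1, so H_1 ≅ Z^2.
  H_2: rank ker ∂_2 − rank ∂_3 = (18 − 17) − 0 = 1, and there is no ∂_3, so H_2 ≅ Z.

H_0 ≅ Z,  H_1 ≅ Z^2,  H_2 ≅ Z.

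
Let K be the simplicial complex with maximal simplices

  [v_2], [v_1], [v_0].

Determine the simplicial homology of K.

H_0 ≅ Z^3.

K has 3 vertices.
rank ∂_0 = 0, rank ∂_1 = 0 ⇒ b_0 = 3 − 0 − 0 = 3. So H_0 ≅ Z^3.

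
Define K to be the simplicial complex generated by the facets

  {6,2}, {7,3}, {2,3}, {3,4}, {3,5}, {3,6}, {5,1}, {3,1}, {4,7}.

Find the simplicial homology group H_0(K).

H_0 = Z.

Order the vertices as 1 < 2 < 3 < 4 < 5 < 6 < 7. Listing each simplex with vertices in this order, K has dimension 1 with simplices:

  0-simplices (7): [1], [2], [3], [4], [5], [6], [7]
  1-simplices (9): [1,3], [1,5], [2,3], [2,6], [3,4], [3,5], [3,6], [3,7], [4,7]

giving chain groups C_0 ≅ Z^7, C_1 ≅ Z^9.

The boundary map ∂_1: C_1 → C_0 maps an edge to its endpoints' difference, ∂[p,q] = q − p.
This gives a 7×9 integer matrix of rank 6; reducing to Smith normal form yields diagonal entries (1,1,1,1,1,1).

Computing H_k = (kernel of ∂_k) / (image of ∂_{k+1}):

  H_0: rank C_0 − rank ∂_1 = 7 − 6 = 1, and the invariant factors of ∂_1 are all 1, so H_0 ≅ Z.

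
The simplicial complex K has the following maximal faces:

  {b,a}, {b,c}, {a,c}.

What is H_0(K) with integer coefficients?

H_0 ≅ Z.

K has 3 vertices, 3 edges.
rank ∂_0 = 0, rank ∂_1 = 2 ⇒ b_0 = 3 − 0 − 2 = 1; all invariant factors of ∂_1 are 1 so no torsion. So H_0 = Z.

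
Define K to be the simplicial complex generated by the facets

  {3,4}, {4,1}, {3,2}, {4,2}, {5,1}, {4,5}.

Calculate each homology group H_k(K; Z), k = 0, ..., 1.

K has 5 vertices, 6 edges.
rank ∂_0 = 0, rank ∂_1 = 4 ⇒ b_0 = 5 − 0 − 4 = 1; all invariant factors of ∂_1 are 1 so no torsion. So H_0 ≅ Z.
rank ∂_1 = 4, rank ∂_2 = 0 ⇒ b_1 = 6 − 4 − 0 = 2. So H_1 ≅ Z^2.

H_0 ≅ Z,  H_1 ≅ Z^2.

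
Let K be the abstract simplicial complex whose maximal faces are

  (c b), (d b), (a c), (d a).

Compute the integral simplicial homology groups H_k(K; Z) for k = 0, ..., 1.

H_0 = Z,  H_1 = Z.

We work with the vertex ordering a < b < c < d. The simplices of K, each written with vertices in increasing order, are:

  0-simplices (4): a, b, c, d
  1-simplices (4): ac, ad, bc, bd

Hence C_0 ≅ Z^4, C_1 ≅ Z^4.

Boundary ∂_1: C_1 → C_0 maps an edge to its endpoints' difference, ∂[p,q] = q − p.
The 4×4 boundary matrix has rank 3 and Smith normal form diag(1,1,1).

Now H_k = ker ∂_k / im ∂_{k+1}, so:

  H_0: rank C_0 − rank ∂_1 = 4 − 3 = 1, and the invariant factors of ∂_1 are all 1, so H_0 = Z.
  H_1: rank ker ∂_1 − rank ∂_2 = (4 − 3) − 0 = 1, and there is no ∂_2, so H_1 = Z.

As a check, the Euler characteristic is 4 − 4 = 0, which agrees with 1 − 1 = 0.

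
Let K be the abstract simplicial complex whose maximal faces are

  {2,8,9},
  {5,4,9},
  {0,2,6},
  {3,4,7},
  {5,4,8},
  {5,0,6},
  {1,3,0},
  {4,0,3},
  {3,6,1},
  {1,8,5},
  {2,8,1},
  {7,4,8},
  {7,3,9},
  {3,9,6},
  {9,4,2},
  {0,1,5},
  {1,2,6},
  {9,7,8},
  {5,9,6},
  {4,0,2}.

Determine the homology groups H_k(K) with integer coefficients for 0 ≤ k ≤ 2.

Order the vertices as 0 < 1 < 2 < 3 < 4 < 5 < 6 < 7 < 8 < 9. Listing each simplex with vertices in this order, K has dimension 2 with simplices:

  0-simplices (10): [0], [1], [2], [3], [4], [5], [6], [7], [8], [9]
  1-simplices (30): (30 of them)
  2-simplices (20): (20 of them)

Hence C_0 ≅ Z^10, C_1 ≅ Z^30, C_2 ≅ Z^20.

Boundary ∂_1: C_1 → C_0 is given by ∂[p,q] = [q] − [p]. For instance
  ∂[0,2] = [2] − [0].
The 10×30 boundary matrix has rank 9 and Smith normal form diag(1,1,1,1,1,1,1,1,1).

Boundary ∂_2: C_2 → C_1 maps a triangle to the signed sum of its edges. For instance
  ∂[0,3,4] = [3,4] − [0,4] + [0,3],
  ∂[1,5,8] = [5,8] − [1,8] + [1,5].
The 30×20 boundary matrix has rank 20 and Smith normal form diag(1,1,1,1,1,1,1,1,1,1,1,1,1,1,1,1,1,1,1,2).

From H_k ≅ ker(∂_k) / im(∂_{k+1}) we obtain:

  H_0: rank C_0 − rank ∂_1 = 10 − 9 = 1, and the invariant factors of ∂_1 are all 1, so H_0 = Z.
  H_1: rank ker ∂_1 − rank ∂_2 = (30 − 9) − 20 = 1, and ∂_2 has invariant factor 2 > 1, so H_1 = Z ⊕ Z/2Z.
  H_2: rank ker ∂_2 − rank ∂_3 = (20 − 20) − 0 = 0, and there is no ∂_3, so H_2 = 0.

(K is a triangulation of the Klein bottle.)

H_0 = Z,  H_1 = Z ⊕ Z/2Z,  H_2 = 0.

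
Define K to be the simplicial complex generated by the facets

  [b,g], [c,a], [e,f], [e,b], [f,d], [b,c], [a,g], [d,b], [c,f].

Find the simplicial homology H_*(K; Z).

Order the vertices as a < b < c < d < e < f < g. Listing each simplex with vertices in this order, K has dimension 1 with simplices:

  0-simplices (7): a, b, c, d, e, f, g
  1-simplices (9): ac, ag, bc, bd, be, bg, cf, df, ef

so the chain groups are C_0 ≅ Z^7, C_1 ≅ Z^9.

Boundary ∂_1: C_1 → C_0 maps an edge to its endpoints' difference, ∂[p,q] = q − p. For instance
  ∂df = f − d.
The 7×9 boundary matrix has rank 6 and Smith normal form diag(1,1,1,1,1,1).

Computing H_k = (kernel of ∂_k) / (image of ∂_{k+1}):

  H_0: rank C_0 − rank ∂_1 = 7 − 6 = 1, and the invariant factors of ∂_1 are all 1, so H_0 = Z.
  H_1: rank ker ∂_1 − rank ∂_2 = (9 − 6) − 0 = 3, and there is no ∂_2, so H_1 = Z^3.

As a check, the Euler characteristic is 7 − 9 = -2, which agrees with 1 − 3 = -2.

H_0 = Z,  H_1 = Z^3.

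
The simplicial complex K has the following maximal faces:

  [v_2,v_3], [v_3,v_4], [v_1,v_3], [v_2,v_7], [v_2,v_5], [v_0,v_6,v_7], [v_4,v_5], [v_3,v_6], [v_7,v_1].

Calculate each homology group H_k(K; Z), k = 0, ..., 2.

Fix the vertex order v_0 < v_1 < v_2 < v_3 < v_4 < v_5 < v_6 < v_7 and write every simplex with vertices in increasing order. Then dim K = 2 and the simplices of K are:

  0-simplices (8): [v_0], [v_1], [v_2], [v_3], [v_4], [v_5], [v_6], [v_7]
  1-simplices (11): [v_0,v_6], [v_0,v_7], [v_1,v_3], [v_1,v_7], [v_2,v_3], [v_2,v_5], [v_2,v_7], [v_3,v_4], [v_3,v_6], [v_4,v_5], [v_6,v_7]
  2-simplices (1): [v_0,v_6,v_7]

giving chain groups C_0 ≅ Z^8, C_1 ≅ Z^11, C_2 ≅ Z^1.

∂_1: C_1 → C_0 maps an edge to its endpoints' difference, ∂[p,q] = q − p. For instance
  ∂[v_2,v_5] = [v_5] − [v_2].
The resulting 8×11 matrix has rank 7, and its Smith normal form has invariant factors (1,1,1,1,1,1,1).

Boundary ∂_2: C_2 → C_1 maps a triangle to the signed sum of its edges. For instance
  ∂[v_0,v_6,v_7] = [v_6,v_7] − [v_0,v_7] + [v_0,v_6].
As a 11×1 matrix over Z this has rank 1, with invariant factors (1).

Reading off H_k = ker ∂_k / im ∂_{k+1}:

  H_0: rank C_0 − rank ∂_1 = 8 − 7 = 1, and the invariant factors of ∂_1 are all 1, so H_0 = Z.
  H_1: rank ker ∂_1 − rank ∂_2 = (11 − 7) − 1 = 3, and the invariant factors of ∂_2 are all 1, so H_1 = Z^3.
  H_2: rank ker ∂_2 − rank ∂_3 = (1 − 1) − 0 = 0, and there is no ∂_3, so H_2 = 0.

As a check, the Euler characteristic is 8 − 11 + 1 = -2, which agrees with 1 − 3 + 0 = -2.

H_0 ≅ Z,  H_1 ≅ Z^3,  H_2 = 0.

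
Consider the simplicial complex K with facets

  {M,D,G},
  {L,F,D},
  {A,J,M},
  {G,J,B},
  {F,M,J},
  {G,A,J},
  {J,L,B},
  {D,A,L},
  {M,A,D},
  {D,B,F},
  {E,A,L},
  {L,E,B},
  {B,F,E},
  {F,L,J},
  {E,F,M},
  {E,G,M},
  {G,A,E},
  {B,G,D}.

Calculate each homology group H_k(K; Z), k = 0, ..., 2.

H_0 = Z,  H_1 = Z × Z/2,  H_2 = 0.

Order the vertices as A < B < D < E < F < G < J < L < M. Listing each simplex with vertices in this order, K has dimension 2 with simplices:

  0-simplices (9): A, B, D, E, F, G, J, L, M
  1-simplices (27): AD, AE, AG, AJ, AL, AM, BD, BE, BF, BG, BJ, BL, DF, DG, DL, DM, EF, EG, EL, EM, FJ, FL, FM, GJ, GM, JL, JM
  2-simplices (18): ADL, ADM, AEG, AEL, AGJ, AJM, BDF, BDG, BEF, BEL, BGJ, BJL, DFL, DGM, EFM, EGM, FJL, FJM

so the chain groups are C_0 ≅ Z^9, C_1 ≅ Z^27, C_2 ≅ Z^18.

Boundary ∂_1: C_1 → C_0 is given by ∂[p,q] = [q] − [p].
As a 9×27 matrix over Z this has rank 8, with invariant factors (1,1,1,1,1,1,1,1).

The boundary map ∂_2: C_2 → C_1 acts by ∂[p,q,r] = [q,r] − [p,r] + [p,q]. For instance
  ∂EGM = GM − EM + EG,
  ∂BEF = EF − BF + BE.
The resulting 27×18 matrix has rank 18, and its Smith normal form has invariant factors (1,1,1,1,1,1,1,1,1,1,1,1,1,1,1,1,1,2).

Computing H_k = (kernel of ∂_k) / (image of ∂_{k+1}):

  H_0: rank C_0 − rank ∂_1 = 9 − 8 = 1, and the invariant factors of ∂_1 are all 1, so H_0 = Z.
  H_1: rank ker ∂_1 − rank ∂_2 = (27 − 8) − 18 = 1, and ∂_2 has invariant factor 2 > 1, so H_1 = Z × Z/2.
  H_2: rank ker ∂_2 − rank ∂_3 = (18 − 18) − 0 = 0, and there is no ∂_3, so H_2 = 0.

As a check, the Euler characteristic is 9 − 27 + 18 = 0, which agrees with 1 − 1 + 0 = 0.
(K is a triangulation of the Klein bottle.)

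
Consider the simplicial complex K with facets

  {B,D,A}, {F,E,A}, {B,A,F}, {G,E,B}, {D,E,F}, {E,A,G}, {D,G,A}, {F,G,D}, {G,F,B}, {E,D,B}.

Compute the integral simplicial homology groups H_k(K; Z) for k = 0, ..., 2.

H_0 = Z,  H_1 = Z/2,  H_2 = 0.

K has 6 vertices, 15 edges, 10 triangles.
rank ∂_0 = 0, rank ∂_1 = 5 ⇒ b_0 = 6 − 0 − 5 = 1; all invariant factors of ∂_1 are 1 so no torsion. So H_0 = Z.
rank ∂_1 = 5, rank ∂_2 = 10 ⇒ b_1 = 15 − 5 − 10 = 0; ∂_2 has invariant factor(s) [2] giving torsion. So H_1 = Z/2.
rank ∂_2 = 10, rank ∂_3 = 0 ⇒ b_2 = 10 − 10 − 0 = 0. So H_2 = 0.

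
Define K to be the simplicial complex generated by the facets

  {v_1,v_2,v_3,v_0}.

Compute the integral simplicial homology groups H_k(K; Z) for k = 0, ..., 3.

H_0 ≅ Z,  H_1 = 0,  H_2 = 0,  H_3 = 0.

We work with the vertex ordering v_0 < v_1 < v_2 < v_3. The simplices of K, each written with vertices in increasing order, are:

  0-simplices (4): [v_0], [v_1], [v_2], [v_3]
  1-simplices (6): [v_0,v_1], [v_0,v_2], [v_0,v_3], [v_1,v_2], [v_1,v_3], [v_2,v_3]
  2-simplices (4): [v_0,v_1,v_2], [v_0,v_1,v_3], [v_0,v_2,v_3], [v_1,v_2,v_3]
  3-simplices (1): [v_0,v_1,v_2,v_3]

Hence C_0 ≅ Z^4, C_1 ≅ Z^6, C_2 ≅ Z^4, C_3 ≅ Z^1.

∂_1: C_1 → C_0 maps an edge to its endpoints' difference, ∂[p,q] = q − p. For instance
  ∂[v_0,v_2] = [v_2] − [v_0].
The resulting 4×6 matrix has rank 3, and its Smith normal form has invariant factors (1,1,1).

The boundary map ∂_2: C_2 → C_1 sends each 2-simplex [p,q,r] to [q,r] − [p,r] + [p,q]. For instance
  ∂[v_1,v_2,v_3] = [v_2,v_3] − [v_1,v_3] + [v_1,v_2],
  ∂[v_0,v_1,v_3] = [v_1,v_3] − [v_0,v_3] + [v_0,v_1].
As a 6×4 matrix over Z this has rank 3, with invariant factors (1,1,1).

∂_3: C_3 → C_2 sends each 3-simplex σ to the alternating sum Σ_i (−1)^i (σ with its i-th vertex removed). For instance
  ∂[v_0,v_1,v_2,v_3] = [v_1,v_2,v_3] − [v_0,v_2,v_3] + [v_0,v_1,v_3] − [v_0,v_1,v_2].
The resulting 4×1 matrix has rank 1, and its Smith normal form has invariant factors (1).

From H_k ≅ ker(∂_k) / im(∂_{k+1}) we obtain:

  H_0: rank C_0 − rank ∂_1 = 4 − 3 = 1, and the invariant factors of ∂_1 are all 1, so H_0 = Z.
  H_1: rank ker ∂_1 − rank ∂_2 = (6 − 3) − 3 = 0, and the invariant factors of ∂_2 are all 1, so H_1 = 0.
  H_2: rank ker ∂_2 − rank ∂_3 = (4 − 3) − 1 = 0, and the invariant factors of ∂_3 are all 1, so H_2 = 0.
  H_3: rank ker ∂_3 − rank ∂_4 = (1 − 1) − 0 = 0, and there is no ∂_4, so H_3 = 0.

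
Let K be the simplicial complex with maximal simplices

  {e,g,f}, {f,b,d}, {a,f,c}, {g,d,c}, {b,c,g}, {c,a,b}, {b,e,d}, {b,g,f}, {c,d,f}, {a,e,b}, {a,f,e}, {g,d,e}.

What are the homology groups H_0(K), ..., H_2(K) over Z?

H_0 = Z,  H_1 = Z/2,  H_2 = 0.

Take the total order a < b < c < d < e < f < g on the vertex set. Then K (dimension 2) consists of the simplices:

  0-simplices (7): a, b, c, d, e, f, g
  1-simplices (18): ab, ac, ae, af, bc, bd, be, bf, bg, cd, cf, cg, de, df, dg, ef, eg, fg
  2-simplices (12): abc, abe, acf, aef, bcg, bde, bdf, bfg, cdf, cdg, deg, efg

giving chain groups C_0 ≅ Z^7, C_1 ≅ Z^18, C_2 ≅ Z^12.

Boundary ∂_1: C_1 → C_0 sends each edge [p,q] (with p < q) to q − p.
The resulting 7×18 matrix has rank 6, and its Smith normal form has invariant factors (1,1,1,1,1,1).

Boundary ∂_2: C_2 → C_1 maps a triangle to the signed sum of its edges. For instance
  ∂bcg = cg − bg + bc,
  ∂cdf = df − cf + cd.
The 18×12 boundary matrix has rank 12 and Smith normal form diag(1,1,1,1,1,1,1,1,1,1,1,2).

Now H_k = ker ∂_k / im ∂_{k+1}, so:

  H_0: rank C_0 − rank ∂_1 = 7 − 6 = 1, and the invariant factors of ∂_1 are all 1, so H_0 = Z.
  H_1: rank ker ∂_1 − rank ∂_2 = (18 − 6) − 12 = 0, and ∂_2 has invariant factor 2 > 1, so H_1 = Z/2.
  H_2: rank ker ∂_2 − rank ∂_3 = (12 − 12) − 0 = 0, and there is no ∂_3, so H_2 = 0.

As a check, the Euler characteristic is 7 − 18 + 12 = 1, which agrees with 1 − 0 + 0 = 1.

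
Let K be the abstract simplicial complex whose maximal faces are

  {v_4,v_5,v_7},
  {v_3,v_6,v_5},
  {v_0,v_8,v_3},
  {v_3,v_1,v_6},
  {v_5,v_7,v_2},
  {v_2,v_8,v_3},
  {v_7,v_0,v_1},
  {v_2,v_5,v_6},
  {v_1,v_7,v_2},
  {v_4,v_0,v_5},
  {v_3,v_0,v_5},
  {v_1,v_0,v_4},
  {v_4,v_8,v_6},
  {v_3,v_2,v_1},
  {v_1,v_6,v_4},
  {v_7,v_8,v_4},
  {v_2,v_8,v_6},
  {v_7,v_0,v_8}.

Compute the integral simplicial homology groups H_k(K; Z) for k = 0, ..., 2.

Fix the vertex order v_0 < v_1 < v_2 < v_3 < v_4 < v_5 < v_6 < v_7 < v_8 and write every simplex with vertices in increasing order. Then dim K = 2 and the simplices of K are:

  0-simplices (9): [v_0], [v_1], [v_2], [v_3], [v_4], [v_5], [v_6], [v_7], [v_8]
  1-simplices (27): (27 of them)
  2-simplices (18): (18 of them)

Hence C_0 ≅ Z^9, C_1 ≅ Z^27, C_2 ≅ Z^18.

The boundary map ∂_1: C_1 → C_0 is given by ∂[p,q] = [q] − [p]. For instance
  ∂[v_0,v_5] = [v_5] − [v_0].
As a 9×27 matrix over Z this has rank 8, with invariant factors (1,1,1,1,1,1,1,1).

Boundary ∂_2: C_2 → C_1 maps a triangle to the signed sum of its edges. For instance
  ∂[v_2,v_5,v_7] = [v_5,v_7] − [v_2,v_7] + [v_2,v_5],
  ∂[v_0,v_1,v_4] = [v_1,v_4] − [v_0,v_4] + [v_0,v_1].
The 27×18 boundary matrix has rank 18 and Smith normal form diag(1,1,1,1,1,1,1,1,1,1,1,1,1,1,1,1,1,2).

Computing H_k = (kernel of ∂_k) / (image of ∂_{k+1}):

  H_0: rank C_0 − rank ∂_1 = 9 − 8 = 1, and the invariant factors of ∂_1 are all 1, so H_0 = Z.
  H_1: rank ker ∂_1 − rank ∂_2 = (27 − 8) − 18 = 1, and ∂_2 has invariant factor 2 > 1, so H_1 = Z × Z/2.
  H_2: rank ker ∂_2 − rank ∂_3 = (18 − 18) − 0 = 0, and there is no ∂_3, so H_2 = 0.

As a check, the Euler characteristic is 9 − 27 + 18 = 0, which agrees with 1 − 1 + 0 = 0.

H_0 = Z,  H_1 = Z × Z/2,  H_2 = 0.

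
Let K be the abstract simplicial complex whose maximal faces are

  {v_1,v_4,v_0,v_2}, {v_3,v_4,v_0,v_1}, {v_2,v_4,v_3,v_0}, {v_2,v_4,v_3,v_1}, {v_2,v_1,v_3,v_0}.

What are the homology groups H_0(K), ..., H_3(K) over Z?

Order the vertices as v_0 < v_1 < v_2 < v_3 < v_4. Listing each simplex with vertices in this order, K has dimension 3 with simplices:

  0-simplices (5): [v_0], [v_1], [v_2], [v_3], [v_4]
  1-simplices (10): [v_0,v_1], [v_0,v_2], [v_0,v_3], [v_0,v_4], [v_1,v_2], [v_1,v_3], [v_1,v_4], [v_2,v_3], [v_2,v_4], [v_3,v_4]
  2-simplices (10): [v_0,v_1,v_2], [v_0,v_1,v_3], [v_0,v_1,v_4], [v_0,v_2,v_3], [v_0,v_2,v_4], [v_0,v_3,v_4], [v_1,v_2,v_3], [v_1,v_2,v_4], [v_1,v_3,v_4], [v_2,v_3,v_4]
  3-simplices (5): [v_0,v_1,v_2,v_3], [v_0,v_1,v_2,v_4], [v_0,v_1,v_3,v_4], [v_0,v_2,v_3,v_4], [v_1,v_2,v_3,v_4]

so the chain groups are C_0 ≅ Z^5, C_1 ≅ Z^10, C_2 ≅ Z^10, C_3 ≅ Z^5.

∂_1: C_1 → C_0 sends each edge [p,q] (with p < q) to q − p. For instance
  ∂[v_0,v_1] = [v_1] − [v_0].
As a 5×10 matrix over Z this has rank 4, with invariant factors (1,1,1,1).

Boundary ∂_2: C_2 → C_1 acts by ∂[p,q,r] = [q,r] − [p,r] + [p,q]. For instance
  ∂[v_0,v_1,v_3] = [v_1,v_3] − [v_0,v_3] + [v_0,v_1],
  ∂[v_0,v_2,v_3] = [v_2,v_3] − [v_0,v_3] + [v_0,v_2].
The resulting 10×10 matrix has rank 6, and its Smith normal form has invariant factors (1,1,1,1,1,1).

The boundary map ∂_3: C_3 → C_2 sends each 3-simplex σ to the alternating sum Σ_i (−1)^i (σ with its i-th vertex removed). For instance
  ∂[v_1,v_2,v_3,v_4] = [v_2,v_3,v_4] − [v_1,v_3,v_4] + [v_1,v_2,v_4] − [v_1,v_2,v_3],
  ∂[v_0,v_1,v_3,v_4] = [v_1,v_3,v_4] − [v_0,v_3,v_4] + [v_0,v_1,v_4] − [v_0,v_1,v_3].
This gives a 10×5 integer matrix of rank 4; reducing to Smith normal form yields diagonal entries (1,1,1,1).

Computing H_k = (kernel of ∂_k) / (image of ∂_{k+1}):

  H_0: rank C_0 − rank ∂_1 = 5 − 4 = 1, and the invariant factors of ∂_1 are all 1, so H_0 ≅ Z.
  H_1: rank ker ∂_1 − rank ∂_2 = (10 − 4) − 6 = 0, and the invariant factors of ∂_2 are all 1, so H_1 ≅ 0.
  H_2: rank ker ∂_2 − rank ∂_3 = (10 − 6) − 4 = 0, and the invariant factors of ∂_3 are all 1, so H_2 ≅ 0.
  H_3: rank ker ∂_3 − rank ∂_4 = (5 − 4) − 0 = 1, and there is no ∂_4, so H_3 ≅ Z.

(K is a triangulation of the 3-sphere S^3.)

H_0 = Z,  H_1 = 0,  H_2 = 0,  H_3 = Z.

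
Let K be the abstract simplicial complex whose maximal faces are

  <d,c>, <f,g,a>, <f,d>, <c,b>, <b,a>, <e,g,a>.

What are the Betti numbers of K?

b_0 = 1, b_1 = 1, b_2 = 0.

Take the total order a < b < c < d < e < f < g on the vertex set. Then K (dimension 2) consists of the simplices:

  0-simplices (7): a, b, c, d, e, f, g
  1-simplices (9): ab, ae, af, ag, bc, cd, df, eg, fg
  2-simplices (2): aeg, afg

giving chain groups C_0 ≅ Z^7, C_1 ≅ Z^9, C_2 ≅ Z^2.

The boundary map ∂_1: C_1 → C_0 is given by ∂[p,q] = [q] − [p].
As a 7×9 matrix over Z this has rank 6, with invariant factors (1,1,1,1,1,1).

The boundary map ∂_2: C_2 → C_1 sends each 2-simplex [p,q,r] to [q,r] − [p,r] + [p,q]. For instance
  ∂afg = fg − ag + af,
  ∂aeg = eg − ag + ae.
The 9×2 boundary matrix has rank 2 and Smith normal form diag(1,1).

Computing H_k = (kernel of ∂_k) / (image of ∂_{k+1}):

  H_0: rank C_0 − rank ∂_1 = 7 − 6 = 1, and the invariant factors of ∂_1 are all 1, so H_0 = Z.
  H_1: rank ker ∂_1 − rank ∂_2 = (9 − 6) − 2 = 1, and the invariant factors of ∂_2 are all 1, so H_1 = Z.
  H_2: rank ker ∂_2 − rank ∂_3 = (2 − 2) − 0 = 0, and there is no ∂_3, so H_2 = 0.

As a check, the Euler characteristic is 7 − 9 + 2 = 0, which agrees with 1 − 1 + 0 = 0.

Hence the Betti numbers are b_0 = 1, b_1 = 1, b_2 = 0.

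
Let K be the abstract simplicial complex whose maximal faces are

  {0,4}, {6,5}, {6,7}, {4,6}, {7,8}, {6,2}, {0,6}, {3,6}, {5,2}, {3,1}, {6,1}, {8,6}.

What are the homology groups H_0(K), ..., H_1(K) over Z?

K has 9 vertices, 12 edges.
rank ∂_0 = 0, rank ∂_1 = 8 ⇒ b_0 = 9 − 0 − 8 = 1; all invariant factors of ∂_1 are 1 so no torsion. So H_0 ≅ Z.
rank ∂_1 = 8, rank ∂_2 = 0 ⇒ b_1 = 12 − 8 − 0 = 4. So H_1 ≅ Z^4.

H_0 ≅ Z,  H_1 ≅ Z^4.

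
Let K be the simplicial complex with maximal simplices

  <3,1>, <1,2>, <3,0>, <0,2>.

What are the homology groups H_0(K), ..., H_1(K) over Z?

K has 4 vertices, 4 edges.
rank ∂_0 = 0, rank ∂_1 = 3 ⇒ b_0 = 4 − 0 − 3 = 1; all invariant factors of ∂_1 are 1 so no torsion. So H_0 ≅ Z.
rank ∂_1 = 3, rank ∂_2 = 0 ⇒ b_1 = 4 − 3 − 0 = 1. So H_1 ≅ Z.

H_0 ≅ Z,  H_1 ≅ Z.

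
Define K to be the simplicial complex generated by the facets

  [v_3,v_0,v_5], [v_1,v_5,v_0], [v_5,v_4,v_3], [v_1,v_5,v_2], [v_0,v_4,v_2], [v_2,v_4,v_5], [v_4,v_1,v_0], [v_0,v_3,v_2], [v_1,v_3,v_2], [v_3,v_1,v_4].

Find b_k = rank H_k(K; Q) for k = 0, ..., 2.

We work with the vertex ordering v_0 < v_1 < v_2 < v_3 < v_4 < v_5. The simplices of K, each written with vertices in increasing order, are:

  0-simplices (6): [v_0], [v_1], [v_2], [v_3], [v_4], [v_5]
  1-simplices (15): (15 of them)
  2-simplices (10): [v_0,v_1,v_4], [v_0,v_1,v_5], [v_0,v_2,v_3], [v_0,v_2,v_4], [v_0,v_3,v_5], [v_1,v_2,v_3], [v_1,v_2,v_5], [v_1,v_3,v_4], [v_2,v_4,v_5], [v_3,v_4,v_5]

giving chain groups C_0 ≅ Z^6, C_1 ≅ Z^15, C_2 ≅ Z^10.

The boundary map ∂_1: C_1 → C_0 sends each edge [p,q] (with p < q) to q − p. For instance
  ∂[v_4,v_5] = [v_5] − [v_4].
This gives a 6×15 integer matrix of rank 5; reducing to Smith normal form yields diagonal entries (1,1,1,1,1).

The boundary map ∂_2: C_2 → C_1 acts by ∂[p,q,r] = [q,r] − [p,r] + [p,q]. For instance
  ∂[v_0,v_1,v_5] = [v_1,v_5] − [v_0,v_5] + [v_0,v_1],
  ∂[v_1,v_2,v_5] = [v_2,v_5] − [v_1,v_5] + [v_1,v_2].
The resulting 15×10 matrix has rank 10, and its Smith normal form has invariant factors (1,1,1,1,1,1,1,1,1,2).

From H_k ≅ ker(∂_k) / im(∂_{k+1}) we obtain:

  H_0: rank C_0 − rank ∂_1 = 6 − 5 = 1, and the invariant factors of ∂_1 are all 1, so H_0 = Z.
  H_1: rank ker ∂_1 − rank ∂_2 = (15 − 5) − 10 = 0, and ∂_2 has invariant factor 2 > 1, so H_1 = Z/2.
  H_2: rank ker ∂_2 − rank ∂_3 = (10 − 10) − 0 = 0, and there is no ∂_3, so H_2 = 0.

As a check, the Euler characteristic is 6 − 15 + 10 = 1, which agrees with 1 − 0 + 0 = 1.

Hence the Betti numbers are b_0 = 1, b_1 = 0, b_2 = 0.

b_0 = 1, b_1 = 0, b_2 = 0.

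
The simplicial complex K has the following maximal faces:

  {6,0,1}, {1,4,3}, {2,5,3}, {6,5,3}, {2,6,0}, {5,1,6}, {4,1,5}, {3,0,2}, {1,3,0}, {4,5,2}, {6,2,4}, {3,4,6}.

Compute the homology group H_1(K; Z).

Take the total order 0 < 1 < 2 < 3 < 4 < 5 < 6 on the vertex set. Then K (dimension 2) consists of the simplices:

  0-simplices (7): [0], [1], [2], [3], [4], [5], [6]
  1-simplices (18): [0,1], [0,2], [0,3], [0,6], [1,3], [1,4], [1,5], [1,6], [2,3], [2,4], [2,5], [2,6], [3,4], [3,5], [3,6], [4,5], [4,6], [5,6]
  2-simplices (12): [0,1,3], [0,1,6], [0,2,3], [0,2,6], [1,3,4], [1,4,5], [1,5,6], [2,3,5], [2,4,5], [2,4,6], [3,4,6], [3,5,6]

so the chain groups are C_0 ≅ Z^7, C_1 ≅ Z^18, C_2 ≅ Z^12.

The boundary map ∂_1: C_1 → C_0 maps an edge to its endpoints' difference, ∂[p,q] = q − p.
As a 7×18 matrix over Z this has rank 6, with invariant factors (1,1,1,1,1,1).

∂_2: C_2 → C_1 sends each 2-simplex [p,q,r] to [q,r] − [p,r] + [p,q]. For instance
  ∂[2,4,5] = [4,5] − [2,5] + [2,4],
  ∂[1,5,6] = [5,6] − [1,6] + [1,5].
This gives a 18×12 integer matrix of rank 12; reducing to Smith normal form yields diagonal entries (1,1,1,1,1,1,1,1,1,1,1,2).

Computing H_k = (kernel of ∂_k) / (image of ∂_{k+1}):

  H_1: rank ker ∂_1 − rank ∂_2 = (18 − 6) − 12 = 0, and ∂_2 has invariant factor 2 > 1, so H_1 ≅ Z/2Z.

H_1 = Z/2Z.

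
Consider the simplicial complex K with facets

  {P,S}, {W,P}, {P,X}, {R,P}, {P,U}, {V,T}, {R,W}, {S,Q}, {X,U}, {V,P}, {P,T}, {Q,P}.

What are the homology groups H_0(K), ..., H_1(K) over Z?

H_0 = Z,  H_1 = Z^4.

K has 9 vertices, 12 edges.
rank ∂_0 = 0, rank ∂_1 = 8 ⇒ b_0 = 9 − 0 − 8 = 1; all invariant factors of ∂_1 are 1 so no torsion. So H_0 ≅ Z.
rank ∂_1 = 8, rank ∂_2 = 0 ⇒ b_1 = 12 − 8 − 0 = 4. So H_1 ≅ Z^4.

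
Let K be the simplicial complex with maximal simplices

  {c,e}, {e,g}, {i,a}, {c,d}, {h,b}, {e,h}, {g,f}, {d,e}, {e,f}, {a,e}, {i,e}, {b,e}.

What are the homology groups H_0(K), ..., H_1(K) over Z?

Order the vertices as a < b < c < d < e < f < g < h < i. Listing each simplex with vertices in this order, K has dimension 1 with simplices:

  0-simplices (9): a, b, c, d, e, f, g, h, i
  1-simplices (12): ae, ai, be, bh, cd, ce, de, ef, eg, eh, ei, fg

Hence C_0 ≅ Z^9, C_1 ≅ Z^12.

The boundary map ∂_1: C_1 → C_0 is given by ∂[p,q] = [q] − [p]. For instance
  ∂ei = i − e.
The resulting 9×12 matrix has rank 8, and its Smith normal form has invariant factors (1,1,1,1,1,1,1,1).

Computing H_k = (kernel of ∂_k) / (image of ∂_{k+1}):

  H_0: rank C_0 − rank ∂_1 = 9 − 8 = 1, and the invariant factors of ∂_1 are all 1, so H_0 ≅ Z.
  H_1: rank ker ∂_1 − rank ∂_2 = (12 − 8) − 0 = 4, and there is no ∂_2, so H_1 ≅ Z^4.

H_0 ≅ Z,  H_1 ≅ Z^4.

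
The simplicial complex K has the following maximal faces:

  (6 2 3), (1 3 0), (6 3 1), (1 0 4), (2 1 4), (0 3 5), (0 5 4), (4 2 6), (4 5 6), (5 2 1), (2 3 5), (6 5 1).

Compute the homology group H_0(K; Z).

H_0 = Z.

Take the total order 0 < 1 < 2 < 3 < 4 < 5 < 6 on the vertex set. Then K (dimension 2) consists of the simplices:

  0-simplices (7): [0], [1], [2], [3], [4], [5], [6]
  1-simplices (18): [0,1], [0,3], [0,4], [0,5], [1,2], [1,3], [1,4], [1,5], [1,6], [2,3], [2,4], [2,5], [2,6], [3,5], [3,6], [4,5], [4,6], [5,6]
  2-simplices (12): [0,1,3], [0,1,4], [0,3,5], [0,4,5], [1,2,4], [1,2,5], [1,3,6], [1,5,6], [2,3,5], [2,3,6], [2,4,6], [4,5,6]

giving chain groups C_0 ≅ Z^7, C_1 ≅ Z^18, C_2 ≅ Z^12.

∂_1: C_1 → C_0 is given by ∂[p,q] = [q] − [p].
The resulting 7×18 matrix has rank 6, and its Smith normal form has invariant factors (1,1,1,1,1,1).

The boundary map ∂_2: C_2 → C_1 maps a triangle to the signed sum of its edges. For instance
  ∂[0,3,5] = [3,5] − [0,5] + [0,3],
  ∂[4,5,6] = [5,6] − [4,6] + [4,5].
This gives a 18×12 integer matrix of rank 12; reducing to Smith normal form yields diagonal entries (1,1,1,1,1,1,1,1,1,1,1,2).

From H_k ≅ ker(∂_k) / im(∂_{k+1}) we obtain:

  H_0: rank C_0 − rank ∂_1 = 7 − 6 = 1, and the invariant factors of ∂_1 are all 1, so H_0 = Z.

(K is a triangulation of the real projective plane RP^2.)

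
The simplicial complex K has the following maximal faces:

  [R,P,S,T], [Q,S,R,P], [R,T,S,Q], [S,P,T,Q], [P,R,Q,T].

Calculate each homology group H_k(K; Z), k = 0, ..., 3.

K has 5 vertices, 10 edges, 10 triangles, 5 3-simplices.
rank ∂_0 = 0, rank ∂_1 = 4 ⇒ b_0 = 5 − 0 − 4 = 1; all invariant factors of ∂_1 are 1 so no torsion. So H_0 = Z.
rank ∂_1 = 4, rank ∂_2 = 6 ⇒ b_1 = 10 − 4 − 6 = 0; all invariant factors of ∂_2 are 1 so no torsion. So H_1 = 0.
rank ∂_2 = 6, rank ∂_3 = 4 ⇒ b_2 = 10 − 6 − 4 = 0; all invariant factors of ∂_3 are 1 so no torsion. So H_2 = 0.
rank ∂_3 = 4, rank ∂_4 = 0 ⇒ b_3 = 5 − 4 − 0 = 1. So H_3 = Z.

H_0 ≅ Z,  H_1 = 0,  H_2 = 0,  H_3 ≅ Z.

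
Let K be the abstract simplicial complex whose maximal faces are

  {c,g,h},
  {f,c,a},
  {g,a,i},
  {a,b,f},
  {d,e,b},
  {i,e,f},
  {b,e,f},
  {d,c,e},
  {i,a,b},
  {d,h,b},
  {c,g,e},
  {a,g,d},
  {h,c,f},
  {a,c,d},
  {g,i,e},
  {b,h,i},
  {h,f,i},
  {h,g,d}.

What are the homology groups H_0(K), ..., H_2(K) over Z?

H_0 ≅ Z,  H_1 ≅ Z × Z/2,  H_2 = 0.

Fix the vertex order a < b < c < d < e < f < g < h < i and write every simplex with vertices in increasing order. Then dim K = 2 and the simplices of K are:

  0-simplices (9): a, b, c, d, e, f, g, h, i
  1-simplices (27): ab, ac, ad, af, ag, ai, bd, be, bf, bh, bi, cd, ce, cf, cg, ch, de, dg, dh, ef, eg, ei, fh, fi, gh, gi, hi
  2-simplices (18): abf, abi, acd, acf, adg, agi, bde, bdh, bef, bhi, cde, ceg, cfh, cgh, dgh, efi, egi, fhi

giving chain groups C_0 ≅ Z^9, C_1 ≅ Z^27, C_2 ≅ Z^18.

The boundary map ∂_1: C_1 → C_0 maps an edge to its endpoints' difference, ∂[p,q] = q − p. For instance
  ∂ef = f − e.
The resulting 9×27 matrix has rank 8, and its Smith normal form has invariant factors (1,1,1,1,1,1,1,1).

∂_2: C_2 → C_1 acts by ∂[p,q,r] = [q,r] − [p,r] + [p,q]. For instance
  ∂bhi = hi − bi + bh,
  ∂agi = gi − ai + ag.
As a 27×18 matrix over Z this has rank 18, with invariant factors (1,1,1,1,1,1,1,1,1,1,1,1,1,1,1,1,1,2).

Reading off H_k = ker ∂_k / im ∂_{k+1}:

  H_0: rank C_0 − rank ∂_1 = 9 − 8 = 1, and the invariant factors of ∂_1 are all 1, so H_0 = Z.
  H_1: rank ker ∂_1 − rank ∂_2 = (27 − 8) − 18 = 1, and ∂_2 has invariant factor 2 > 1, so H_1 = Z × Z/2.
  H_2: rank ker ∂_2 − rank ∂_3 = (18 − 18) − 0 = 0, and there is no ∂_3, so H_2 = 0.

As a check, the Euler characteristic is 9 − 27 + 18 = 0, which agrees with 1 − 1 + 0 = 0.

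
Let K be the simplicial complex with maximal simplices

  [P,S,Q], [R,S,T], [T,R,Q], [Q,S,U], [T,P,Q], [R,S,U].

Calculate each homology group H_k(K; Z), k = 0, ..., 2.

Order the vertices as P < Q < R < S < T < U. Listing each simplex with vertices in this order, K has dimension 2 with simplices:

  0-simplices (6): P, Q, R, S, T, U
  1-simplices (12): PQ, PS, PT, QR, QS, QT, QU, RS, RT, RU, ST, SU
  2-simplices (6): PQS, PQT, QRT, QSU, RST, RSU

so the chain groups are C_0 ≅ Z^6, C_1 ≅ Z^12, C_2 ≅ Z^6.

The boundary map ∂_1: C_1 → C_0 maps an edge to its endpoints' difference, ∂[p,q] = q − p. For instance
  ∂PS = S − P.
The 6×12 boundary matrix has rank 5 and Smith normal form diag(1,1,1,1,1).

Boundary ∂_2: C_2 → C_1 acts by ∂[p,q,r] = [q,r] − [p,r] + [p,q]. For instance
  ∂RST = ST − RT + RS,
  ∂PQT = QT − PT + PQ.
As a 12×6 matrix over Z this has rank 6, with invariant factors (1,1,1,1,1,1).

Computing H_k = (kernel of ∂_k) / (image of ∂_{k+1}):

  H_0: rank C_0 − rank ∂_1 = 6 − 5 = 1, and the invariant factors of ∂_1 are all 1, so H_0 ≅ Z.
  H_1: rank ker ∂_1 − rank ∂_2 = (12 − 5) − 6 = 1, and the invariant factors of ∂_2 are all 1, so H_1 ≅ Z.
  H_2: rank ker ∂_2 − rank ∂_3 = (6 − 6) − 0 = 0, and there is no ∂_3, so H_2 ≅ 0.

(K is a triangulation of the cylinder S^1 x I.)

H_0 = Z,  H_1 = Z,  H_2 = 0.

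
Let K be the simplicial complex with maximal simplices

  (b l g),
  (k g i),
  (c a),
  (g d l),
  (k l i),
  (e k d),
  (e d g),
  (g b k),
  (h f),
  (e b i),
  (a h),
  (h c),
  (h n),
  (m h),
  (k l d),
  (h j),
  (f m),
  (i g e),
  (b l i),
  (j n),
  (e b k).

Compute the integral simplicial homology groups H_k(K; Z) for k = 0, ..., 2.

Fix the vertex order a < b < c < d < e < f < g < h < i < j < k < l < m < n and write every simplex with vertices in increasing order. Then dim K = 2 and the simplices of K are:

  0-simplices (14): a, b, c, d, e, f, g, h, i, j, k, l, m, n
  1-simplices (27): ac, ah, be, bg, bi, bk, bl, ch, de, dg, dk, dl, eg, ei, ek, fh, fm, gi, gk, gl, hj, hm, hn, ik, il, jn, kl
  2-simplices (12): bei, bek, bgk, bgl, bil, deg, dek, dgl, dkl, egi, gik, ikl

giving chain groups C_0 ≅ Z^14, C_1 ≅ Z^27, C_2 ≅ Z^12.

Boundary ∂_1: C_1 → C_0 maps an edge to its endpoints' difference, ∂[p,q] = q − p.
The 14×27 boundary matrix has rank 12 and Smith normal form diag(1,1,1,1,1,1,1,1,1,1,1,1).

∂_2: C_2 → C_1 sends each 2-simplex [p,q,r] to [q,r] − [p,r] + [p,q]. For instance
  ∂bgl = gl − bl + bg,
  ∂egi = gi − ei + eg.
The resulting 27×12 matrix has rank 12, and its Smith normal form has invariant factors (1,1,1,1,1,1,1,1,1,1,1,2).

Now H_k = ker ∂_k / im ∂_{k+1}, so:

  H_0: rank C_0 − rank ∂_1 = 14 − 12 = 2, and the invariant factors of ∂_1 are all 1, so H_0 ≅ Z^2.
  H_1: rank ker ∂_1 − rank ∂_2 = (27 − 12) − 12 = 3, and ∂_2 has invariant factor 2 > 1, so H_1 ≅ Z^3 ⊕ Z/2.
  H_2: rank ker ∂_2 − rank ∂_3 = (12 − 12) − 0 = 0, and there is no ∂_3, so H_2 ≅ 0.

(K is a triangulation of the disjoint union of a wedge of 3 circles and the real projective plane RP^2.)

H_0 ≅ Z^2,  H_1 ≅ Z^3 ⊕ Z/2,  H_2 = 0.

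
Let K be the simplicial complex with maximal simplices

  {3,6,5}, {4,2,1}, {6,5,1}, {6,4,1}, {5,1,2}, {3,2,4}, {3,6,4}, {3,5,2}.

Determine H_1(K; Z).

H_1 = 0.

Fix the vertex order 1 < 2 < 3 < 4 < 5 < 6 and write every simplex with vertices in increasing order. Then dim K = 2 and the simplices of K are:

  0-simplices (6): [1], [2], [3], [4], [5], [6]
  1-simplices (12): [1,2], [1,4], [1,5], [1,6], [2,3], [2,4], [2,5], [3,4], [3,5], [3,6], [4,6], [5,6]
  2-simplices (8): [1,2,4], [1,2,5], [1,4,6], [1,5,6], [2,3,4], [2,3,5], [3,4,6], [3,5,6]

Hence C_0 ≅ Z^6, C_1 ≅ Z^12, C_2 ≅ Z^8.

Boundary ∂_1: C_1 → C_0 is given by ∂[p,q] = [q] − [p]. For instance
  ∂[1,5] = [5] − [1].
As a 6×12 matrix over Z this has rank 5, with invariant factors (1,1,1,1,1).

∂_2: C_2 → C_1 sends each 2-simplex [p,q,r] to [q,r] − [p,r] + [p,q]. For instance
  ∂[3,5,6] = [5,6] − [3,6] + [3,5],
  ∂[2,3,5] = [3,5] − [2,5] + [2,3].
This gives a 12×8 integer matrix of rank 7; reducing to Smith normal form yields diagonal entries (1,1,1,1,1,1,1).

From H_k ≅ ker(∂_k) / im(∂_{k+1}) we obtain:

  H_1: rank ker ∂_1 − rank ∂_2 = (12 − 5) − 7 = 0, and the invariant factors of ∂_2 are all 1, so H_1 = 0.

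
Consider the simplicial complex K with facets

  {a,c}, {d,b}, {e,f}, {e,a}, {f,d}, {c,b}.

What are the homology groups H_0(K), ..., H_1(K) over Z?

H_0 ≅ Z,  H_1 ≅ Z.

Order the vertices as a < b < c < d < e < f. Listing each simplex with vertices in this order, K has dimension 1 with simplices:

  0-simplices (6): a, b, c, d, e, f
  1-simplices (6): ac, ae, bc, bd, df, ef

Hence C_0 ≅ Z^6, C_1 ≅ Z^6.

∂_1: C_1 → C_0 sends each edge [p,q] (with p < q) to q − p.
As a 6×6 matrix over Z this has rank 5, with invariant factors (1,1,1,1,1).

Now H_k = ker ∂_k / im ∂_{k+1}, so:

  H_0: rank C_0 − rank ∂_1 = 6 − 5 = 1, and the invariant factors of ∂_1 are all 1, so H_0 = Z.
  H_1: rank ker ∂_1 − rank ∂_2 = (6 − 5) − 0 = 1, and there is no ∂_2, so H_1 = Z.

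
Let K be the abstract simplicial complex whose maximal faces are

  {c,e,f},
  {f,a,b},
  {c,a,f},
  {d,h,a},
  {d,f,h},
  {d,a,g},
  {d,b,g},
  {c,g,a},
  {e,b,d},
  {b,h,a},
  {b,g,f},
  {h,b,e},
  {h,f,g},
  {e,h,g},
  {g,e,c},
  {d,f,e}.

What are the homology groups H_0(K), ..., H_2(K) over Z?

We work with the vertex ordering a < b < c < d < e < f < g < h. The simplices of K, each written with vertices in increasing order, are:

  0-simplices (8): a, b, c, d, e, f, g, h
  1-simplices (24): ab, ac, ad, af, ag, ah, bd, be, bf, bg, bh, ce, cf, cg, de, df, dg, dh, ef, eg, eh, fg, fh, gh
  2-simplices (16): abf, abh, acf, acg, adg, adh, bde, bdg, beh, bfg, cef, ceg, def, dfh, egh, fgh

Hence C_0 ≅ Z^8, C_1 ≅ Z^24, C_2 ≅ Z^16.

The boundary map ∂_1: C_1 → C_0 maps an edge to its endpoints' difference, ∂[p,q] = q − p. For instance
  ∂ac = c − a.
The 8×24 boundary matrix has rank 7 and Smith normal form diag(1,1,1,1,1,1,1).

∂_2: C_2 → C_1 sends each 2-simplex [p,q,r] to [q,r] − [p,r] + [p,q]. For instance
  ∂fgh = gh − fh + fg,
  ∂bfg = fg − bg + bf.
As a 24×16 matrix over Z this has rank 15, with invariant factors (1,1,1,1,1,1,1,1,1,1,1,1,1,1,1).

Now H_k = ker ∂_k / im ∂_{k+1}, so:

  H_0: rank C_0 − rank ∂_1 = 8 − 7 = 1, and the invariant factors of ∂_1 are all 1, so H_0 ≅ Z.
  H_1: rank ker ∂_1 − rank ∂_2 = (24 − 7) − 15 = 2, and the invariant factors of ∂_2 are all 1, so H_1 ≅ Z^2.
  H_2: rank ker ∂_2 − rank ∂_3 = (16 − 15) − 0 = 1, and there is no ∂_3, so H_2 ≅ Z.

H_0 ≅ Z,  H_1 ≅ Z^2,  H_2 ≅ Z.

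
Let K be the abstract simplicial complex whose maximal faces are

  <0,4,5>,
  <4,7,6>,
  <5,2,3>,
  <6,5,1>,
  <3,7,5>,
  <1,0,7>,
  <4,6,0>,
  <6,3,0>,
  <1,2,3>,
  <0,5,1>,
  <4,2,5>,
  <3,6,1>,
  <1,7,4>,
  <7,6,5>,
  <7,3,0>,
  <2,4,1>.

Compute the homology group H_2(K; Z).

We work with the vertex ordering 0 < 1 < 2 < 3 < 4 < 5 < 6 < 7. The simplices of K, each written with vertices in increasing order, are:

  0-simplices (8): [0], [1], [2], [3], [4], [5], [6], [7]
  1-simplices (24): (24 of them)
  2-simplices (16): [0,1,5], [0,1,7], [0,3,6], [0,3,7], [0,4,5], [0,4,6], [1,2,3], [1,2,4], [1,3,6], [1,4,7], [1,5,6], [2,3,5], [2,4,5], [3,5,7], [4,6,7], [5,6,7]

Hence C_0 ≅ Z^8, C_1 ≅ Z^24, C_2 ≅ Z^16.

∂_1: C_1 → C_0 is given by ∂[p,q] = [q] − [p].
The 8×24 boundary matrix has rank 7 and Smith normal form diag(1,1,1,1,1,1,1).

Boundary ∂_2: C_2 → C_1 maps a triangle to the signed sum of its edges. For instance
  ∂[1,2,4] = [2,4] − [1,4] + [1,2],
  ∂[0,4,6] = [4,6] − [0,6] + [0,4].
The 24×16 boundary matrix has rank 15 and Smith normal form diag(1,1,1,1,1,1,1,1,1,1,1,1,1,1,1).

Computing H_k = (kernel of ∂_k) / (image of ∂_{k+1}):

  H_2: rank ker ∂_2 − rank ∂_3 = (16 − 15) − 0 = 1, and there is no ∂_3, so H_2 = Z.

H_2 = Z.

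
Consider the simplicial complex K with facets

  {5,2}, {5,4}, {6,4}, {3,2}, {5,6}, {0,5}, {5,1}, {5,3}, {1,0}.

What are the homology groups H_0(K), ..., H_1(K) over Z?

H_0 = Z,  H_1 = Z^3.

Take the total order 0 < 1 < 2 < 3 < 4 < 5 < 6 on the vertex set. Then K (dimension 1) consists of the simplices:

  0-simplices (7): [0], [1], [2], [3], [4], [5], [6]
  1-simplices (9): [0,1], [0,5], [1,5], [2,3], [2,5], [3,5], [4,5], [4,6], [5,6]

Hence C_0 ≅ Z^7, C_1 ≅ Z^9.

Boundary ∂_1: C_1 → C_0 sends each edge [p,q] (with p < q) to q − p. For instance
  ∂[5,6] = [6] − [5].
The resulting 7×9 matrix has rank 6, and its Smith normal form has invariant factors (1,1,1,1,1,1).

Computing H_k = (kernel of ∂_k) / (image of ∂_{k+1}):

  H_0: rank C_0 − rank ∂_1 = 7 − 6 = 1, and the invariant factors of ∂_1 are all 1, so H_0 = Z.
  H_1: rank ker ∂_1 − rank ∂_2 = (9 − 6) − 0 = 3, and there is no ∂_2, so H_1 = Z^3.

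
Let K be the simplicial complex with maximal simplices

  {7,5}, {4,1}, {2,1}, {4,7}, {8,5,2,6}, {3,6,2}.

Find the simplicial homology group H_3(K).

Take the total order 1 < 2 < 3 < 4 < 5 < 6 < 7 < 8 on the vertex set. Then K (dimension 3) consists of the simplices:

  0-simplices (8): [1], [2], [3], [4], [5], [6], [7], [8]
  1-simplices (12): [1,2], [1,4], [2,3], [2,5], [2,6], [2,8], [3,6], [4,7], [5,6], [5,7], [5,8], [6,8]
  2-simplices (5): [2,3,6], [2,5,6], [2,5,8], [2,6,8], [5,6,8]
  3-simplices (1): [2,5,6,8]

giving chain groups C_0 ≅ Z^8, C_1 ≅ Z^12, C_2 ≅ Z^5, C_3 ≅ Z^1.

∂_1: C_1 → C_0 maps an edge to its endpoints' difference, ∂[p,q] = q − p.
The 8×12 boundary matrix has rank 7 and Smith normal form diag(1,1,1,1,1,1,1).

Boundary ∂_2: C_2 → C_1 acts by ∂[p,q,r] = [q,r] − [p,r] + [p,q]. For instance
  ∂[2,3,6] = [3,6] − [2,6] + [2,3],
  ∂[2,6,8] = [6,8] − [2,8] + [2,6].
The resulting 12×5 matrix has rank 4, and its Smith normal form has invariant factors (1,1,1,1).

Boundary ∂_3: C_3 → C_2 sends each 3-simplex σ to the alternating sum Σ_i (−1)^i (σ with its i-th vertex removed). For instance
  ∂[2,5,6,8] = [5,6,8] − [2,6,8] + [2,5,8] − [2,5,6].
As a 5×1 matrix over Z this has rank 1, with invariant factors (1).

Reading off H_k = ker ∂_k / im ∂_{k+1}:

  H_3: rank ker ∂_3 − rank ∂_4 = (1 − 1) − 0 = 0, and there is no ∂_4, so H_3 ≅ 0.

H_3 ≅ 0.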